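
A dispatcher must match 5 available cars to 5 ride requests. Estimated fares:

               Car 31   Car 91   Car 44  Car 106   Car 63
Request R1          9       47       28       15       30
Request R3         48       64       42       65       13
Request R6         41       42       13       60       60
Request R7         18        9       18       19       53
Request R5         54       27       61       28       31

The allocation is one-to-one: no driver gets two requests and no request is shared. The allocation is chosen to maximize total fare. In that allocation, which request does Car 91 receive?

Car 91 receives Request R1.

This is a one-to-one assignment (maximum-weight bipartite matching).
Optimal: Car 31→Request R3 ($48), Car 91→Request R1 ($47), Car 44→Request R5 ($61), Car 106→Request R6 ($60), Car 63→Request R7 ($53) — total 48+47+61+60+53 = $269.
Max-entry greedy (repeatedly take the single best remaining cell) gives $251, worse by 18.
Next-best assignment: Car 31→Request R6, Car 91→Request R1, Car 44→Request R5, Car 106→Request R3, Car 63→Request R7 = $267.
Swapping Car 91↔Car 106 (Car 91→Request R6 $42, Car 106→Request R1 $15) loses 50.
No other one-to-one assignment exceeds $269.
Car 91's own top request is Request R3 ($64), but forcing Car 91→Request R3 and reassigning the rest optimally gives only $259 — worse by 10.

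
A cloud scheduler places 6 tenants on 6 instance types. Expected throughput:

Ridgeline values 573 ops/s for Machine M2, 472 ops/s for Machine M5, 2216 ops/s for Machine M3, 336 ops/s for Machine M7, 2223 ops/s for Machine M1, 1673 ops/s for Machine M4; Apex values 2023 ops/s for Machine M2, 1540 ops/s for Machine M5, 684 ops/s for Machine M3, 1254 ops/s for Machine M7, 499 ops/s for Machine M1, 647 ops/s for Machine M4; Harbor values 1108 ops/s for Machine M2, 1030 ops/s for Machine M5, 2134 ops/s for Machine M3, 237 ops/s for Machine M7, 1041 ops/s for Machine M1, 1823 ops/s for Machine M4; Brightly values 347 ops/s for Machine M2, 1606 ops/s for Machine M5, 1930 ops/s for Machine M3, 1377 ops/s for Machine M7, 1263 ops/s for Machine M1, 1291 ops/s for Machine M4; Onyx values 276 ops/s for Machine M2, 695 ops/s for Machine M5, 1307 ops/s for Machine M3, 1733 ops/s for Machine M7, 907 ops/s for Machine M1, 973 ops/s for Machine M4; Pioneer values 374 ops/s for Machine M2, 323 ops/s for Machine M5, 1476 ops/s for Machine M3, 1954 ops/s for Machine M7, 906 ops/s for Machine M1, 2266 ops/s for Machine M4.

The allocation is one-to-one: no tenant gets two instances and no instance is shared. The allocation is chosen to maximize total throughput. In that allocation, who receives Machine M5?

Optimal: Ridgeline→Machine M1 (2223 ops/s), Apex→Machine M2 (2023 ops/s), Harbor→Machine M3 (2134 ops/s), Brightly→Machine M5 (1606 ops/s), Onyx→Machine M7 (1733 ops/s), Pioneer→Machine M4 (2266 ops/s) — total 2223+2023+2134+1606+1733+2266 = 11985 ops/s.
Column-greedy (each instance in turn goes to its best remaining tenant) gives 9813 ops/s, worse by 2172.
Every other assignment is strictly worse.
Brightly's own top instance is Machine M3 (1930 ops/s), but forcing Brightly→Machine M3 and reassigning the rest optimally gives only 11205 ops/s — worse by 780.

Brightly receives Machine M5.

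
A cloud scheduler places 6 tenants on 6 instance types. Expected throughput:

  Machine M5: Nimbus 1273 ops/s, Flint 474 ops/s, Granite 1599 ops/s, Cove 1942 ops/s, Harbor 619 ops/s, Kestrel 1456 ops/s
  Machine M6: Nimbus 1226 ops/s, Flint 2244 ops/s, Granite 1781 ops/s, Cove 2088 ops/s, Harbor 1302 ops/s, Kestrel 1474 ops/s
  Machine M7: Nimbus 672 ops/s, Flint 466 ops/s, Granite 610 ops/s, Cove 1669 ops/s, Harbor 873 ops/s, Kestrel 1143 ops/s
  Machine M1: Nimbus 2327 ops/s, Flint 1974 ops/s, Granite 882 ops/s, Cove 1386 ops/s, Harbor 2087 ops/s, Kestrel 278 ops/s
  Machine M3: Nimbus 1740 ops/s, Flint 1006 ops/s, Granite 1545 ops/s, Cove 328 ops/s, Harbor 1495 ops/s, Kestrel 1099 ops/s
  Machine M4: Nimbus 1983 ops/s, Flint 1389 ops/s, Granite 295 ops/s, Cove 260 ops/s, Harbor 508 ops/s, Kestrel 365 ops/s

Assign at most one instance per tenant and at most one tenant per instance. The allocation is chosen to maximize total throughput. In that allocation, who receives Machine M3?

Optimal: Nimbus→Machine M4 (1983 ops/s), Flint→Machine M6 (2244 ops/s), Granite→Machine M3 (1545 ops/s), Cove→Machine M7 (1669 ops/s), Harbor→Machine M1 (2087 ops/s), Kestrel→Machine M5 (1456 ops/s) — total 1983+2244+1545+1669+2087+1456 = 10984 ops/s.
Column-greedy (each instance in turn goes to its best remaining tenant) gives 9709 ops/s, worse by 1275.
Next-best assignment: Nimbus→Machine M4, Flint→Machine M6, Granite→Machine M3, Cove→Machine M5, Harbor→Machine M1, Kestrel→Machine M7 = 10944 ops/s.
Granite's own top instance is Machine M6 (1781 ops/s), but forcing Granite→Machine M6 and reassigning the rest optimally gives only 10358 ops/s — worse by 626.

Granite receives Machine M3.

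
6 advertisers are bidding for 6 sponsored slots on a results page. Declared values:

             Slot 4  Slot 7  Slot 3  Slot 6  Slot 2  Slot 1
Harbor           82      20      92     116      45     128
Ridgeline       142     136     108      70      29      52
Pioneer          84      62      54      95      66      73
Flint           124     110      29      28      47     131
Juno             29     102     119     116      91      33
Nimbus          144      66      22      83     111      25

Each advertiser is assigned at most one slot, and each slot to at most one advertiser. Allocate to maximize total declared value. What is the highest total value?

Maximum total: $713

This is a one-to-one assignment (maximum-weight bipartite matching).
Optimal: Harbor→Slot 1 ($128), Ridgeline→Slot 7 ($136), Pioneer→Slot 6 ($95), Flint→Slot 4 ($124), Juno→Slot 3 ($119), Nimbus→Slot 2 ($111) — total 128+136+95+124+119+111 = $713.
Column-greedy (each slot in turn goes to its best remaining advertiser) gives $712, worse by 1.
Next-best assignment: Harbor→Slot 6, Ridgeline→Slot 7, Pioneer→Slot 2, Flint→Slot 1, Juno→Slot 3, Nimbus→Slot 4 = $712.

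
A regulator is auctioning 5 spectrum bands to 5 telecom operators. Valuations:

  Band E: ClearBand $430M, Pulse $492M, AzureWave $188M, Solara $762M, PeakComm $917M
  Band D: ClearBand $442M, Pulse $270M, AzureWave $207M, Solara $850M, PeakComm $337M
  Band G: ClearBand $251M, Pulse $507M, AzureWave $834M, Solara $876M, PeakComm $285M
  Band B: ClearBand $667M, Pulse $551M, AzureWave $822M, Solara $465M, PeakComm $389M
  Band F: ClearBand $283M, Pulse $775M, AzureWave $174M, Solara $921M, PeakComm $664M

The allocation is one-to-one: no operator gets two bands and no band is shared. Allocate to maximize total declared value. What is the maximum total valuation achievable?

Max total: $4043M

Optimal: ClearBand→Band B ($667M), Pulse→Band F ($775M), AzureWave→Band G ($834M), Solara→Band D ($850M), PeakComm→Band E ($917M) — total 667+775+834+850+917 = $4043M.
Max-entry greedy (repeatedly take the single best remaining cell) gives $3609M, worse by 434.
Next-best assignment: ClearBand→Band D, Pulse→Band F, AzureWave→Band B, Solara→Band G, PeakComm→Band E = $3832M.
Every other assignment is strictly worse.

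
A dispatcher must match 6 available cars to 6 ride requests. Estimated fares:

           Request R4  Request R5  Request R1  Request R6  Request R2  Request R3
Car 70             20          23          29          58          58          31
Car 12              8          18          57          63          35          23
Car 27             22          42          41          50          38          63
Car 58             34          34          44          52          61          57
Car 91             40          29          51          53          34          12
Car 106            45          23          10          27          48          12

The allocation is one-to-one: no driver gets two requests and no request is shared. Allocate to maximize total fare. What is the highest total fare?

Maximum total: $316

Optimal: Car 70→Request R2 ($58), Car 12→Request R6 ($63), Car 27→Request R5 ($42), Car 58→Request R3 ($57), Car 91→Request R1 ($51), Car 106→Request R4 ($45) — total 58+63+42+57+51+45 = $316.
No other one-to-one assignment exceeds $316.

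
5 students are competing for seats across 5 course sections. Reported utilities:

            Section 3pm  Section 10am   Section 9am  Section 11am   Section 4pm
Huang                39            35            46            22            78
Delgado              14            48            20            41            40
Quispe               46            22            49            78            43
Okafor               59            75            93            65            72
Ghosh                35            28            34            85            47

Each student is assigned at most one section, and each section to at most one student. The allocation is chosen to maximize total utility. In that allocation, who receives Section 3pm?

Quispe receives Section 3pm.

Treat this as an assignment problem: match each student to one section.
Optimal: Huang→Section 4pm (78 points), Delgado→Section 10am (48 points), Quispe→Section 3pm (46 points), Okafor→Section 9am (93 points), Ghosh→Section 11am (85 points) — total 78+48+46+93+85 = 350 points.
Swapping Quispe↔Huang (Quispe→Section 4pm 43 points, Huang→Section 3pm 39 points) loses 42.
Quispe's own top section is Section 11am (78 points), but forcing Quispe→Section 11am and reassigning the rest optimally gives only 332 points — worse by 18.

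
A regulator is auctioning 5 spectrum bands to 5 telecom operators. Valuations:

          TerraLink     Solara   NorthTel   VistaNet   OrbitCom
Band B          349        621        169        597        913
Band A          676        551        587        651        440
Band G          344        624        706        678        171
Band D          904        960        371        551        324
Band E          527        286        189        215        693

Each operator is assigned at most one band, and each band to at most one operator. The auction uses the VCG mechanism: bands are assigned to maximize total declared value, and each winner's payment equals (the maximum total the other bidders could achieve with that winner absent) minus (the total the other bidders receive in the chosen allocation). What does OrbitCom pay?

OrbitCom pays $95M.

Efficient allocation: TerraLink→Band E ($527M), Solara→Band D ($960M), NorthTel→Band G ($706M), VistaNet→Band A ($651M), OrbitCom→Band B ($913M); total welfare W = $3757M.
OrbitCom receives Band B at value $913M, so the others get W − 913 = $2844M.
Without OrbitCom: best allocation of the remaining 4 bidders over all 5 bands is TerraLink→Band A ($676M), Solara→Band D ($960M), NorthTel→Band G ($706M), VistaNet→Band B ($597M), total $2939M.
VCG payment = (others' best without OrbitCom) − (others' welfare with OrbitCom) = 2939 − 2844 = $95M.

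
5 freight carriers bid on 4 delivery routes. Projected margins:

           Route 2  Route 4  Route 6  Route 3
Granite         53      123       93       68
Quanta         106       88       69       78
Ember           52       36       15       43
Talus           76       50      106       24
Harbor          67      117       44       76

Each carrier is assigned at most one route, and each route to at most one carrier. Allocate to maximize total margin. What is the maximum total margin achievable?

Max total: $411k

Optimal: Quanta→Route 2 ($106k), Granite→Route 4 ($123k), Talus→Route 6 ($106k), Harbor→Route 3 ($76k) — total 106+123+106+76 = $411k.
Row-greedy (each carrier in turn takes its best remaining route) gives $378k, worse by 33.
Swapping Harbor↔Talus (Harbor→Route 6 $44k, Talus→Route 3 $24k) loses 114.
No other one-to-one assignment exceeds $411k.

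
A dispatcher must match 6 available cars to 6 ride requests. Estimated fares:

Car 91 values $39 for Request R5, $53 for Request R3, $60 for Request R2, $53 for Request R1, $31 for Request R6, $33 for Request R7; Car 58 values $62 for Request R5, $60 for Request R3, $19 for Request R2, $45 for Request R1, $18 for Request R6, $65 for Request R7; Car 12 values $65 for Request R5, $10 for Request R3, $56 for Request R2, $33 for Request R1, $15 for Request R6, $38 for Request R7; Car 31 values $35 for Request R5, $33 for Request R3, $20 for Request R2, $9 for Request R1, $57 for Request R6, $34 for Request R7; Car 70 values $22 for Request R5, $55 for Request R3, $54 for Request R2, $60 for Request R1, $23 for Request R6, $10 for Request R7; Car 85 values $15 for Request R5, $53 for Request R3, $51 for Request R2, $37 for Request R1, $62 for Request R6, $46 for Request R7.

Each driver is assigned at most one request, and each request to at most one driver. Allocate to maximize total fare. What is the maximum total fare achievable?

Max total: $360

This is a one-to-one assignment (maximum-weight bipartite matching).
Optimal: Car 91→Request R2 ($60), Car 58→Request R7 ($65), Car 12→Request R5 ($65), Car 31→Request R6 ($57), Car 70→Request R1 ($60), Car 85→Request R3 ($53) — total 60+65+65+57+60+53 = $360.
Max-entry greedy (repeatedly take the single best remaining cell) gives $345, worse by 15.
Next-best assignment: Car 91→Request R3, Car 58→Request R7, Car 12→Request R5, Car 31→Request R6, Car 70→Request R1, Car 85→Request R2 = $351.
Every other assignment is strictly worse.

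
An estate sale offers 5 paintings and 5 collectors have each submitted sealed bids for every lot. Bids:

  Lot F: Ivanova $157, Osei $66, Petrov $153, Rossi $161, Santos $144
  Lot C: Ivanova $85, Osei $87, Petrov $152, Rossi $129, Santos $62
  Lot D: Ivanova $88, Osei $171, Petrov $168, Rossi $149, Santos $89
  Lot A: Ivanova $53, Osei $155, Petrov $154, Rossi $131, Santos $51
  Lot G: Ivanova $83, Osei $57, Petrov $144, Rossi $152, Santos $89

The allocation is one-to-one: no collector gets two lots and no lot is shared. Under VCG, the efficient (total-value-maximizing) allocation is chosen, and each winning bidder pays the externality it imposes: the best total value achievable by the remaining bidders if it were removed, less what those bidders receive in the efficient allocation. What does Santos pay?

Efficient allocation: Ivanova→Lot C ($85), Osei→Lot D ($171), Petrov→Lot A ($154), Rossi→Lot G ($152), Santos→Lot F ($144); total welfare W = $706.
Santos receives Lot F at value $144, so the others get W − 144 = $562.
Without Santos: best allocation of the remaining 4 bidders over all 5 lots is Ivanova→Lot F ($157), Osei→Lot D ($171), Petrov→Lot A ($154), Rossi→Lot G ($152), total $634.
VCG payment = (others' best without Santos) − (others' welfare with Santos) = 634 − 562 = $72.

Santos pays $72.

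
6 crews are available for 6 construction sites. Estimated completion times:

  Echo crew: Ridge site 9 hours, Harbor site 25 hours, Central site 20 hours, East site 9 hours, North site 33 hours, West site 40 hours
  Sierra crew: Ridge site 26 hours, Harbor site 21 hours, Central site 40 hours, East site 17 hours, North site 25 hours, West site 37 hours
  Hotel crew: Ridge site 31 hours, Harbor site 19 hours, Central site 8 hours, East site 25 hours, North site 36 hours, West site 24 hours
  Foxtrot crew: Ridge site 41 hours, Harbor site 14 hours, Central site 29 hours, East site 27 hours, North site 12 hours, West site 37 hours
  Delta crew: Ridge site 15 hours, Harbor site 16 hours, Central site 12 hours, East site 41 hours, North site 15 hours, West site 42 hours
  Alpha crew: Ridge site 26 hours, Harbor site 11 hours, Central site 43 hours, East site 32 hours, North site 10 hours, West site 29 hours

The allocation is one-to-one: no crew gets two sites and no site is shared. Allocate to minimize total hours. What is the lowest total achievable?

Minimum total: 85 hours

Optimal: Echo crew→Ridge site (9 hours), Sierra crew→East site (17 hours), Hotel crew→West site (24 hours), Foxtrot crew→North site (12 hours), Delta crew→Central site (12 hours), Alpha crew→Harbor site (11 hours) — total 9+17+24+12+12+11 = 85 hours.
Row-greedy (each crew in turn takes its cheapest remaining site) gives 91 hours, worse by 6.
Next-best assignment: Echo crew→Ridge site, Sierra crew→East site, Hotel crew→West site, Foxtrot crew→Harbor site, Delta crew→Central site, Alpha crew→North site = 86 hours.
Swapping Foxtrot crew↔Delta crew (Foxtrot crew→Central site 29 hours, Delta crew→North site 15 hours) adds 20.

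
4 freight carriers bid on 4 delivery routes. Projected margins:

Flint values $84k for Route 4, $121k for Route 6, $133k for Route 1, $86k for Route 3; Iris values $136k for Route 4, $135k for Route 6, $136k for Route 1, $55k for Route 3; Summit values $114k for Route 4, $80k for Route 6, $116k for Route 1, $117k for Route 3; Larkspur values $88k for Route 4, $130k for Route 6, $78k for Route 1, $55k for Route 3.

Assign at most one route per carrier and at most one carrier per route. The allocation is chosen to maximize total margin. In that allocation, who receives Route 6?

This is a one-to-one assignment (maximum-weight bipartite matching).
Optimal: Flint→Route 1 ($133k), Iris→Route 4 ($136k), Summit→Route 3 ($117k), Larkspur→Route 6 ($130k) — total 133+136+117+130 = $516k.

Larkspur receives Route 6.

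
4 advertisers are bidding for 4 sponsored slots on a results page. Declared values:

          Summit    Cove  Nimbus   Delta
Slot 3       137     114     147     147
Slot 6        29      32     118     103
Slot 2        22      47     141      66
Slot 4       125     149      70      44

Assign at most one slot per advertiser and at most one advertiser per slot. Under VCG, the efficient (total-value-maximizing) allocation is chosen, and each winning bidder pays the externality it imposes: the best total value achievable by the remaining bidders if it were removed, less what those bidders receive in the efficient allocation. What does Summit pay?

Summit pays $44.

Efficient allocation: Summit→Slot 3 ($137), Cove→Slot 4 ($149), Nimbus→Slot 2 ($141), Delta→Slot 6 ($103); total welfare W = $530.
Summit receives Slot 3 at value $137, so the others get W − 137 = $393.
Without Summit: best allocation of the remaining 3 bidders over all 4 slots is Cove→Slot 4 ($149), Nimbus→Slot 2 ($141), Delta→Slot 3 ($147), total $437.
VCG payment = (others' best without Summit) − (others' welfare with Summit) = 437 − 393 = $44.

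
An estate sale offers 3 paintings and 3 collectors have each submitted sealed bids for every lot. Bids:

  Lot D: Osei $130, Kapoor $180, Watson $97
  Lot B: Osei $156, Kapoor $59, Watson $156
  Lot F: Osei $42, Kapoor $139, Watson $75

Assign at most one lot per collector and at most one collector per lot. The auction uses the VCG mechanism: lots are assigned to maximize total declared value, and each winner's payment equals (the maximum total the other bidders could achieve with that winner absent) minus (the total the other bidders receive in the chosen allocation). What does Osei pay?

Osei pays $41.

Efficient allocation: Osei→Lot D ($130), Kapoor→Lot F ($139), Watson→Lot B ($156); total welfare W = $425.
Osei receives Lot D at value $130, so the others get W − 130 = $295.
Without Osei: best allocation of the remaining 2 bidders over all 3 lots is Kapoor→Lot D ($180), Watson→Lot B ($156), total $336.
VCG payment = (others' best without Osei) − (others' welfare with Osei) = 336 − 295 = $41.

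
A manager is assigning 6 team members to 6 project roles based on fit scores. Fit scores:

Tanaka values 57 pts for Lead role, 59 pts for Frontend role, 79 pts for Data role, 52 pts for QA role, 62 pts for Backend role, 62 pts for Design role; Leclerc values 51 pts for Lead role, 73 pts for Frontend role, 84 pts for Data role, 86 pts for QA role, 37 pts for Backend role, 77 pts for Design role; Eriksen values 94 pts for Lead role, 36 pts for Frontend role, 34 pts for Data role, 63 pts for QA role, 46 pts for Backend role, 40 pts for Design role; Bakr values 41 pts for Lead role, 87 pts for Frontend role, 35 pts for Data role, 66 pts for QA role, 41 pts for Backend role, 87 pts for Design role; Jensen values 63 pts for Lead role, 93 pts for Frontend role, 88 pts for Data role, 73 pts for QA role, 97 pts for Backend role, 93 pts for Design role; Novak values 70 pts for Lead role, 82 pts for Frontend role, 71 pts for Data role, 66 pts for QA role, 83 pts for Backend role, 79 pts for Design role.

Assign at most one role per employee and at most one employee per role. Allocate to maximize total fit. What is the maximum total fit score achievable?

Max total: 525 pts

Treat this as an assignment problem: match each employee to one role.
Optimal: Tanaka→Data role (79 pts), Leclerc→QA role (86 pts), Eriksen→Lead role (94 pts), Bakr→Design role (87 pts), Jensen→Backend role (97 pts), Novak→Frontend role (82 pts) — total 79+86+94+87+97+82 = 525 pts.
Max-entry greedy (repeatedly take the single best remaining cell) gives 522 pts, worse by 3.
Next-best assignment: Tanaka→Data role, Leclerc→QA role, Eriksen→Lead role, Bakr→Frontend role, Jensen→Backend role, Novak→Design role = 522 pts.
Swapping Eriksen↔Jensen (Eriksen→Backend role 46 pts, Jensen→Lead role 63 pts) loses 82.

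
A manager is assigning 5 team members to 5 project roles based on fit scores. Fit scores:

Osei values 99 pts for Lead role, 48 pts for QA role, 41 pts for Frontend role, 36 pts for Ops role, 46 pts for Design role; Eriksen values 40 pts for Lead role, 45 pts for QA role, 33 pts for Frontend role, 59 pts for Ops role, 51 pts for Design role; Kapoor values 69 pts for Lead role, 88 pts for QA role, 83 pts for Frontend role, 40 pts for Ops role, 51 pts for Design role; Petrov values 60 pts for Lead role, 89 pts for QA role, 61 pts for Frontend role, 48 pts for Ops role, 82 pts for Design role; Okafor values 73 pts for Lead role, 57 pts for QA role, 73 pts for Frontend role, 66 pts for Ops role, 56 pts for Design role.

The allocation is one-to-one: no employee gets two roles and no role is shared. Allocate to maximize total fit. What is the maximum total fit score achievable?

This is the linear assignment problem.
Optimal: Osei→Lead role (99 pts), Eriksen→Ops role (59 pts), Kapoor→QA role (88 pts), Petrov→Design role (82 pts), Okafor→Frontend role (73 pts) — total 99+59+88+82+73 = 401 pts.
Max-entry greedy (repeatedly take the single best remaining cell) gives 388 pts, worse by 13.
Next-best assignment: Osei→Lead role, Eriksen→Design role, Kapoor→Frontend role, Petrov→QA role, Okafor→Ops role = 388 pts.
No other one-to-one assignment exceeds 401 pts.

Maximum total: 401 pts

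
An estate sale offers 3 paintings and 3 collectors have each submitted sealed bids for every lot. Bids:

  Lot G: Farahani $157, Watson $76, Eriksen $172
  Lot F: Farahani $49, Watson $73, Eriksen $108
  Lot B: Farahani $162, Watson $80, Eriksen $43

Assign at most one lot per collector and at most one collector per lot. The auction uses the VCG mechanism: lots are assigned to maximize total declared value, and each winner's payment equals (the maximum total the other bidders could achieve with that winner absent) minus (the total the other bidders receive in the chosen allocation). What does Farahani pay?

Efficient allocation: Farahani→Lot B ($162), Watson→Lot F ($73), Eriksen→Lot G ($172); total welfare W = $407.
Farahani receives Lot B at value $162, so the others get W − 162 = $245.
Without Farahani: best allocation of the remaining 2 bidders over all 3 lots is Watson→Lot B ($80), Eriksen→Lot G ($172), total $252.
VCG payment = (others' best without Farahani) − (others' welfare with Farahani) = 252 − 245 = $7.

Farahani pays $7.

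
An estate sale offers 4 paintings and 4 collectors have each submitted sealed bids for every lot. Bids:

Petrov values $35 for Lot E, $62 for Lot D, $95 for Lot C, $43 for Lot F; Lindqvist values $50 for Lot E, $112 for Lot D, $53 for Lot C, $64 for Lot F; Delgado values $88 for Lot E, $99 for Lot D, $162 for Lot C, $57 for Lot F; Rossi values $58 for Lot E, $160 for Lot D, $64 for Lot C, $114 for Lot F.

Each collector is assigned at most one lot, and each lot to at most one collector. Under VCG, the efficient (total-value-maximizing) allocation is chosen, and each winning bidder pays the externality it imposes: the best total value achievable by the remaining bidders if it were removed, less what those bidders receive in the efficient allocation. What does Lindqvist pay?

Efficient allocation: Petrov→Lot E ($35), Lindqvist→Lot D ($112), Delgado→Lot C ($162), Rossi→Lot F ($114); total welfare W = $423.
Lindqvist receives Lot D at value $112, so the others get W − 112 = $311.
Without Lindqvist: best allocation of the remaining 3 bidders over all 4 lots is Petrov→Lot F ($43), Delgado→Lot C ($162), Rossi→Lot D ($160), total $365.
VCG payment = (others' best without Lindqvist) − (others' welfare with Lindqvist) = 365 − 311 = $54.

Lindqvist pays $54.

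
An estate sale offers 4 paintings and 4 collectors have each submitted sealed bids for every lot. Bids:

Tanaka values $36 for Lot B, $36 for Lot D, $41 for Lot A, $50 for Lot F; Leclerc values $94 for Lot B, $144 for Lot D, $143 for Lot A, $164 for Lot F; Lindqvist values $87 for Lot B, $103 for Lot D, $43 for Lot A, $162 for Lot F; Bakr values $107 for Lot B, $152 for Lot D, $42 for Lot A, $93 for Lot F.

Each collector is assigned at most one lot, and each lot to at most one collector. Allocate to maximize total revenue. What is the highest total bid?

Optimal: Tanaka→Lot B ($36), Leclerc→Lot A ($143), Lindqvist→Lot F ($162), Bakr→Lot D ($152) — total 36+143+162+152 = $493.
Next-best assignment: Tanaka→Lot A, Leclerc→Lot D, Lindqvist→Lot F, Bakr→Lot B = $454.
Swapping Lindqvist↔Tanaka (Lindqvist→Lot B $87, Tanaka→Lot F $50) loses 61.
Checked against all permutations: $493 is optimal.

Maximum total: $493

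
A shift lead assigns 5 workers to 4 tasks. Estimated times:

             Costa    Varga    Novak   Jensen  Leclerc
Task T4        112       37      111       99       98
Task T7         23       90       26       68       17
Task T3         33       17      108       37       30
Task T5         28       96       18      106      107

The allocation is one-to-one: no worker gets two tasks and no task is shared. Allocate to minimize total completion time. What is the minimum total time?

Optimal: Varga→Task T4 (37 min), Leclerc→Task T7 (17 min), Costa→Task T3 (33 min), Novak→Task T5 (18 min) — total 37+17+33+18 = 105 min.
Min-entry greedy (repeatedly take the single cheapest remaining cell) gives 151 min, worse by 46.
Next-best assignment: Varga→Task T4, Costa→Task T7, Leclerc→Task T3, Novak→Task T5 = 108 min.
Swapping Costa↔Novak (Costa→Task T5 28 min, Novak→Task T3 108 min) adds 85.
No other one-to-one assignment undercuts 105 min.

Min total: 105 min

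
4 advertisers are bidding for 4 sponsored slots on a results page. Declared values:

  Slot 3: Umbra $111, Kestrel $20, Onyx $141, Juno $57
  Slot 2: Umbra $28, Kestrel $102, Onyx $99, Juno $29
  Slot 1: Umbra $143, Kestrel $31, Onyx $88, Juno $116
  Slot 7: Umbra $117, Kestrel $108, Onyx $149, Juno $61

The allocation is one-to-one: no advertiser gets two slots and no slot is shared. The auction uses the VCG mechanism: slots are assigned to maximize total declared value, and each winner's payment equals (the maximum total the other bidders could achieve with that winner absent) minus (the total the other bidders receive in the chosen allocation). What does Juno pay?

Efficient allocation: Umbra→Slot 3 ($111), Kestrel→Slot 2 ($102), Onyx→Slot 7 ($149), Juno→Slot 1 ($116); total welfare W = $478.
Juno receives Slot 1 at value $116, so the others get W − 116 = $362.
Without Juno: best allocation of the remaining 3 bidders over all 4 slots is Umbra→Slot 1 ($143), Kestrel→Slot 2 ($102), Onyx→Slot 7 ($149), total $394.
VCG payment = (others' best without Juno) − (others' welfare with Juno) = 394 − 362 = $32.

Juno pays $32.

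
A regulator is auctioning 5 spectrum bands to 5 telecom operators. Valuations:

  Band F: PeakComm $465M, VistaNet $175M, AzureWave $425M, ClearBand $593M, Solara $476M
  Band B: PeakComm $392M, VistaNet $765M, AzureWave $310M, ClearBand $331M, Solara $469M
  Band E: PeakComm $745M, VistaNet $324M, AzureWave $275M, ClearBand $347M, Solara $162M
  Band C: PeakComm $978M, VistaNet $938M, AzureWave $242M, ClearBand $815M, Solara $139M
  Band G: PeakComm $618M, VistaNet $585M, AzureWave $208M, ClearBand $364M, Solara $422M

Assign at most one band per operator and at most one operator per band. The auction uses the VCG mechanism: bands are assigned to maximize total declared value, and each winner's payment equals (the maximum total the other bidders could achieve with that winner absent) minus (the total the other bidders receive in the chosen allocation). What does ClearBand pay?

ClearBand pays $233M.

Efficient allocation: PeakComm→Band E ($745M), VistaNet→Band B ($765M), AzureWave→Band F ($425M), ClearBand→Band C ($815M), Solara→Band G ($422M); total welfare W = $3172M.
ClearBand receives Band C at value $815M, so the others get W − 815 = $2357M.
Without ClearBand: best allocation of the remaining 4 bidders over all 5 bands is PeakComm→Band C ($978M), VistaNet→Band B ($765M), AzureWave→Band F ($425M), Solara→Band G ($422M), total $2590M.
VCG payment = (others' best without ClearBand) − (others' welfare with ClearBand) = 2590 − 2357 = $233M.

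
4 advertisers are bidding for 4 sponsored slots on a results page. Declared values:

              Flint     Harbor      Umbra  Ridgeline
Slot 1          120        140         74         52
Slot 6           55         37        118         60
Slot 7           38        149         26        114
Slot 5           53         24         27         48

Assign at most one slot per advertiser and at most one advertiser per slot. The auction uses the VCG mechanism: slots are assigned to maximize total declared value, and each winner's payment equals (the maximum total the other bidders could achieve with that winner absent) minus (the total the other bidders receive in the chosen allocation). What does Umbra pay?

Efficient allocation: Flint→Slot 1 ($120), Harbor→Slot 7 ($149), Umbra→Slot 6 ($118), Ridgeline→Slot 5 ($48); total welfare W = $435.
Umbra receives Slot 6 at value $118, so the others get W − 118 = $317.
Without Umbra: best allocation of the remaining 3 bidders over all 4 slots is Flint→Slot 1 ($120), Harbor→Slot 7 ($149), Ridgeline→Slot 6 ($60), total $329.
VCG payment = (others' best without Umbra) − (others' welfare with Umbra) = 329 − 317 = $12.

Umbra pays $12.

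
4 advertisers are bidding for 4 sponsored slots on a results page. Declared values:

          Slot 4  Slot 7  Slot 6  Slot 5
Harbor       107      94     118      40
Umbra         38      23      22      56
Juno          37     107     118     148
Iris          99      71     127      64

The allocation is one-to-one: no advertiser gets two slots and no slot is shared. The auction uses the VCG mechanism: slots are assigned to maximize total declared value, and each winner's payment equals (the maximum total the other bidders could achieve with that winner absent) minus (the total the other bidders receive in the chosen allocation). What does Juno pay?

Efficient allocation: Harbor→Slot 7 ($94), Umbra→Slot 4 ($38), Juno→Slot 5 ($148), Iris→Slot 6 ($127); total welfare W = $407.
Juno receives Slot 5 at value $148, so the others get W − 148 = $259.
Without Juno: best allocation of the remaining 3 bidders over all 4 slots is Harbor→Slot 4 ($107), Umbra→Slot 5 ($56), Iris→Slot 6 ($127), total $290.
VCG payment = (others' best without Juno) − (others' welfare with Juno) = 290 − 259 = $31.

Juno pays $31.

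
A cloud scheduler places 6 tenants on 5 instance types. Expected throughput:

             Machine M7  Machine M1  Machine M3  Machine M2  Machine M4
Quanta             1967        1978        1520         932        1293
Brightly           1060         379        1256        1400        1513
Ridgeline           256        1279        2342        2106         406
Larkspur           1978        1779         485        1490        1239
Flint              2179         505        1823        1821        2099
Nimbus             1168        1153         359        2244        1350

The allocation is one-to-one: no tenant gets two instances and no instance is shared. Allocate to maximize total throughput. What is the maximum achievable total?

Treat this as an assignment problem: match each tenant to one instance.
Optimal: Larkspur→Machine M7 (1978 ops/s), Quanta→Machine M1 (1978 ops/s), Ridgeline→Machine M3 (2342 ops/s), Nimbus→Machine M2 (2244 ops/s), Flint→Machine M4 (2099 ops/s) — total 1978+1978+2342+2244+2099 = 10641 ops/s.
Column-greedy (each instance in turn goes to its best remaining tenant) gives 10256 ops/s, worse by 385.

Maximum total: 10641 ops/s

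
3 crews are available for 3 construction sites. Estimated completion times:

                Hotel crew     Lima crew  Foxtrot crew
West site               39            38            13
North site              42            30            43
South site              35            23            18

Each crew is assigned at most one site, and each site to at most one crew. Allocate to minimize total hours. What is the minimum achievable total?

Optimal: Hotel crew→North site (42 hours), Lima crew→South site (23 hours), Foxtrot crew→West site (13 hours) — total 42+23+13 = 78 hours.
Swapping Lima crew↔Foxtrot crew (Lima crew→West site 38 hours, Foxtrot crew→South site 18 hours) adds 20.
No other one-to-one assignment undercuts 78 hours.

Minimum total: 78 hours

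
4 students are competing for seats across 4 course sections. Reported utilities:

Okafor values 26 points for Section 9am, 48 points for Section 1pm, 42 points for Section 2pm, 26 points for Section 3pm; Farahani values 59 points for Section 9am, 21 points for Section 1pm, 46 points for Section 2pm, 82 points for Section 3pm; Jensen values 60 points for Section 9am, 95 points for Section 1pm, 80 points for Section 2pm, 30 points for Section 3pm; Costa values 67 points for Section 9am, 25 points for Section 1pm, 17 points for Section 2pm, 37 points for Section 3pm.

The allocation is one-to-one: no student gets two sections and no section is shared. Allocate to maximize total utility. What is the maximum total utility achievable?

Optimal: Okafor→Section 2pm (42 points), Farahani→Section 3pm (82 points), Jensen→Section 1pm (95 points), Costa→Section 9am (67 points) — total 42+82+95+67 = 286 points.
Column-greedy (each section in turn goes to its best remaining student) gives 234 points, worse by 52.
No other one-to-one assignment exceeds 286 points.

Maximum total: 286 points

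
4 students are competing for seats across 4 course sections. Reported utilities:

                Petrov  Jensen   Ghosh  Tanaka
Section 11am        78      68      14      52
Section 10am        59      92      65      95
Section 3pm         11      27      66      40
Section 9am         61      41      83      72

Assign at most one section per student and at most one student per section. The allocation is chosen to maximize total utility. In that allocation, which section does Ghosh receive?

Optimal: Petrov→Section 11am (78 points), Jensen→Section 10am (92 points), Ghosh→Section 3pm (66 points), Tanaka→Section 9am (72 points) — total 78+92+66+72 = 308 points.
Column-greedy (each section in turn goes to its best remaining student) gives 280 points, worse by 28.
Swapping Ghosh↔Petrov (Ghosh→Section 11am 14 points, Petrov→Section 3pm 11 points) loses 119.
Ghosh's own top section is Section 9am (83 points), but forcing Ghosh→Section 9am and reassigning the rest optimally gives only 293 points — worse by 15.

Ghosh receives Section 3pm.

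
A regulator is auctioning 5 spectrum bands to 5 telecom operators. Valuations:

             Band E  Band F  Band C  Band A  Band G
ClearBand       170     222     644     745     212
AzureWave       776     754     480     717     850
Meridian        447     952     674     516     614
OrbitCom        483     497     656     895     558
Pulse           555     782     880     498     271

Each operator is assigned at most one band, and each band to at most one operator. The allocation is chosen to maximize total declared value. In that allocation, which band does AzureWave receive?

AzureWave receives Band E.

Optimal: ClearBand→Band A ($745M), AzureWave→Band E ($776M), Meridian→Band F ($952M), OrbitCom→Band G ($558M), Pulse→Band C ($880M) — total 745+776+952+558+880 = $3911M.
Row-greedy (each operator in turn takes its best remaining band) gives $3758M, worse by 153.
AzureWave's own top band is Band G ($850M), but forcing AzureWave→Band G and reassigning the rest optimally gives only $3910M — worse by 1.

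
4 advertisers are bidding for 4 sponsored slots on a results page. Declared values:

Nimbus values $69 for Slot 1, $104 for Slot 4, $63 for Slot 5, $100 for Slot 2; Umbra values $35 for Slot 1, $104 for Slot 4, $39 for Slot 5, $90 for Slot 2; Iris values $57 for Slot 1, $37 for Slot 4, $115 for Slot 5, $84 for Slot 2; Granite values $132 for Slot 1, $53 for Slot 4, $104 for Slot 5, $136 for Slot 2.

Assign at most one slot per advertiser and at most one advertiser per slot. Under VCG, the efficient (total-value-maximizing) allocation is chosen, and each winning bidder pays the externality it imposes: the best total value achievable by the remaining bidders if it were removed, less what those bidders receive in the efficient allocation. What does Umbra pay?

Umbra pays $8.

Efficient allocation: Nimbus→Slot 2 ($100), Umbra→Slot 4 ($104), Iris→Slot 5 ($115), Granite→Slot 1 ($132); total welfare W = $451.
Umbra receives Slot 4 at value $104, so the others get W − 104 = $347.
Without Umbra: best allocation of the remaining 3 bidders over all 4 slots is Nimbus→Slot 4 ($104), Iris→Slot 5 ($115), Granite→Slot 2 ($136), total $355.
VCG payment = (others' best without Umbra) − (others' welfare with Umbra) = 355 − 347 = $8.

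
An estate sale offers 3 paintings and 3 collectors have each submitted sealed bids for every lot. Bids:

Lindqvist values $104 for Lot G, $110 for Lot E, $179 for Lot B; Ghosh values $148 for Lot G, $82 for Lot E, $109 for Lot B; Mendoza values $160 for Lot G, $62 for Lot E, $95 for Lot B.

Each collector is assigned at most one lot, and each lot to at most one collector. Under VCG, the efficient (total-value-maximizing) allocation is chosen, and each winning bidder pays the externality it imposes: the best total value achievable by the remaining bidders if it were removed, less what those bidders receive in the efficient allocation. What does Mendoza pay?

Mendoza pays $66.

Efficient allocation: Lindqvist→Lot B ($179), Ghosh→Lot E ($82), Mendoza→Lot G ($160); total welfare W = $421.
Mendoza receives Lot G at value $160, so the others get W − 160 = $261.
Without Mendoza: best allocation of the remaining 2 bidders over all 3 lots is Lindqvist→Lot B ($179), Ghosh→Lot G ($148), total $327.
VCG payment = (others' best without Mendoza) − (others' welfare with Mendoza) = 327 − 261 = $66.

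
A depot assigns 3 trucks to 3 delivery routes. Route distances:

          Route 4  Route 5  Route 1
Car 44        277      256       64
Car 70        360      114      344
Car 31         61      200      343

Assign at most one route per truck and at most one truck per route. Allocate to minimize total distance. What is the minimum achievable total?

This is a one-to-one assignment (minimum-cost bipartite matching).
Optimal: Car 44→Route 1 (64 km), Car 70→Route 5 (114 km), Car 31→Route 4 (61 km) — total 64+114+61 = 239 km.
Next-best assignment: Car 44→Route 1, Car 70→Route 4, Car 31→Route 5 = 624 km.
Checked against all permutations: 239 km is optimal.

Min total: 239 km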